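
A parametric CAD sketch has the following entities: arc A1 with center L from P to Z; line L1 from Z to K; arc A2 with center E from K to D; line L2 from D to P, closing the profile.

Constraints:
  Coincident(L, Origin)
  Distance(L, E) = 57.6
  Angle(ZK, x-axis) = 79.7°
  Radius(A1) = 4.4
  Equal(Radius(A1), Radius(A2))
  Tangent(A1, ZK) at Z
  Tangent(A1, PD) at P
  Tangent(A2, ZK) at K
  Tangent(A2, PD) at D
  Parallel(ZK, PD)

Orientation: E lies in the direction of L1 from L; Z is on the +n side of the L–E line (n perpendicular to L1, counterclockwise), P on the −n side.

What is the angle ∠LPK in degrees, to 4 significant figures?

81.31°

The slot axis is L1's direction at 79.7°, so u = (cos 79.7°, sin 79.7°) = (0.1788, 0.9839) and n = (−sin 79.7°, cos 79.7°) = (-0.9839, 0.1788). L is at the origin and E lies 57.6 along u from L, so E = 57.6·u = (10.30, 56.67). Tangency of A1 to both parallel lines with radius 4.4 puts Z and P at L ± 4.4·n: Z = (-4.329, 0.7867), P = (4.329, -0.7867). Equal radii place K and D the same way about E: K = E + 4.4·n = (5.970, 57.46), D = E − 4.4·n = (14.63, 55.89). Then cos ∠LPK = PL·PK / (|PL||PK|), giving 81.31°.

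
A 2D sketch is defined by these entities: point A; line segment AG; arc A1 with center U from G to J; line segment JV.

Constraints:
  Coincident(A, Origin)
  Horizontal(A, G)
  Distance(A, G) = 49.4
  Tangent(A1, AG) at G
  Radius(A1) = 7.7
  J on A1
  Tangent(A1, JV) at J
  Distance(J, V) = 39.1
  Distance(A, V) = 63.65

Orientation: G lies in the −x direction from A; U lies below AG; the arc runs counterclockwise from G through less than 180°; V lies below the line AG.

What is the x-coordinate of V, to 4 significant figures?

-42.90

Checks: |UJ| = 7.700 ✓; ∠(UJ, JV) = 90.00° ✓; |JV| = 39.10 ✓; |AV| = 63.65 ✓.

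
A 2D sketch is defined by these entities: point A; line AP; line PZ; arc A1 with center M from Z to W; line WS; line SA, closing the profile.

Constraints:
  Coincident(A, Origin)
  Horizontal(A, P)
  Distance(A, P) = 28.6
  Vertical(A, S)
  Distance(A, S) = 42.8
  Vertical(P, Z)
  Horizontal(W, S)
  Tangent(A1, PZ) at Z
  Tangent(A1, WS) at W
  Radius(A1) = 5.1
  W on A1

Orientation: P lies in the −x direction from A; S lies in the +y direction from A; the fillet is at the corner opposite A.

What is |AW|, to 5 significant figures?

48.827

The virtual corner opposite A is at (-28.600, 42.800). Tangency of A1 to PZ means the radius MZ is perpendicular to PZ and since A1 is tangent to WS there, MW ⟂ WS, with radius 5.1, so the center M sits 5.1 in from both sides at M = (-23.500, 37.700). That places the tangent points at Z = (-28.600, 37.700) on PZ and W = (-23.500, 42.800) on WS. Then |AW| = |W − A| = 48.827.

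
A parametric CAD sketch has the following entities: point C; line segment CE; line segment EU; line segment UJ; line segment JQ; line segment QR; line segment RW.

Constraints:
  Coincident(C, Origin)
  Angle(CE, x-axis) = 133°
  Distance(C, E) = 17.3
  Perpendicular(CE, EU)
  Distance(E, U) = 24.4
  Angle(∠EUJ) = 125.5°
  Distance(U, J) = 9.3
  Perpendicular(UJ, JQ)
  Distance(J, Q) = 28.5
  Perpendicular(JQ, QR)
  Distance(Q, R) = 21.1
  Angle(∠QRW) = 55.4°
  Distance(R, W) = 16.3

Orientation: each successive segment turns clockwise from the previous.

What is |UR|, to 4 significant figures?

30.85

C is at the origin; CE runs at 133.0° with length 17.3, so E = (-11.80, 12.65). The perpendicularity gives EU at right angles to CE, so EU runs at 43.00°; with |EU| = 24.4, U = (6.046, 29.29). ∠EUJ = 125.5° gives UJ at -11.50° from the x-axis; with |UJ| = 9.3, J = (15.16, 27.44). UJ is perpendicular to JQ, so JQ runs at -101.5°; with |JQ| = 28.5, Q = (9.478, -0.4888). The perpendicularity gives QR at right angles to JQ, so QR runs at 168.5°; with |QR| = 21.1, R = (-11.20, 3.718). Then |UR| = |R − U| = 30.85.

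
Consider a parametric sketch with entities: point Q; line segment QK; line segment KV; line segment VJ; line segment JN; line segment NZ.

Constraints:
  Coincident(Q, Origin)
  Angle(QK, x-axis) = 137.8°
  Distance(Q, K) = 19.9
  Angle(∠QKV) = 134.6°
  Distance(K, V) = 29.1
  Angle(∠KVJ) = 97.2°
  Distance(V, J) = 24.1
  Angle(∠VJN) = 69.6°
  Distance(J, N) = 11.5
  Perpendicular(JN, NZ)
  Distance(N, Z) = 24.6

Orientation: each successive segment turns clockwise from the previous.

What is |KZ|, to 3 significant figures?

26.7

∠VJN = 69.6° gives JN at -101° from the x-axis; with |JN| = 11.5, N = (5.65, 35.2). JN ⟂ NZ, so NZ runs at 169°; with |NZ| = 24.6, Z = (-18.5, 39.8). Then |KZ| = |Z − K| = 26.7.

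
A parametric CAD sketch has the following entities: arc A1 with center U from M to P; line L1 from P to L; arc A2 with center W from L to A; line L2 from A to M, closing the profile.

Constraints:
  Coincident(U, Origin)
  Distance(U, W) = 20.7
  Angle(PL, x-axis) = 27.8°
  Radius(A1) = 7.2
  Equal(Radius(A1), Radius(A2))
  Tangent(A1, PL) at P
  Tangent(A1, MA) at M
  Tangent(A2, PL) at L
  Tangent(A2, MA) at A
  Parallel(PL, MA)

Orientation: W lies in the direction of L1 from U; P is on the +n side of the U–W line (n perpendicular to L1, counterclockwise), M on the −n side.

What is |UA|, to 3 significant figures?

21.9

The slot axis is L1's direction at 27.8°, so u = (cos 27.8°, sin 27.8°) = (0.885, 0.466) and n = (−sin 27.8°, cos 27.8°) = (-0.466, 0.885). U is at the origin and W lies 20.7 along u from U, so W = 20.7·u = (18.3, 9.65). Tangency of A1 to both parallel lines with radius 7.2 puts P and M at U ± 7.2·n: P = (-3.36, 6.37), M = (3.36, -6.37). Equal radii place L and A the same way about W: L = W + 7.2·n = (15.0, 16.0), A = W − 7.2·n = (21.7, 3.29). Then |UA| = |A − U| = 21.9.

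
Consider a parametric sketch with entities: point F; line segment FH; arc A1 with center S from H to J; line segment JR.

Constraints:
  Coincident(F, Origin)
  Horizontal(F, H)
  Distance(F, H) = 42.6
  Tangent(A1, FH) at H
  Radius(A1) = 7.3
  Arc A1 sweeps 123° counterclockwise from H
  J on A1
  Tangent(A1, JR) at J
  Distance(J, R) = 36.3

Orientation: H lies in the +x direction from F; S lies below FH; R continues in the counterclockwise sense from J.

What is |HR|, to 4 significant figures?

43.90

On A1, H sits at bearing 90° from S; a 123° counterclockwise sweep puts J at bearing 213°, so J = S + 7.3·(cos 213°, sin 213°) = (36.48, -11.28). Tangency of A1 to JR means the radius SJ is perpendicular to JR, so JR runs along (−sin 213°, cos 213°); with |JR| = 36.3, R = (56.25, -41.72). Then |HR| = |R − H| = 43.90.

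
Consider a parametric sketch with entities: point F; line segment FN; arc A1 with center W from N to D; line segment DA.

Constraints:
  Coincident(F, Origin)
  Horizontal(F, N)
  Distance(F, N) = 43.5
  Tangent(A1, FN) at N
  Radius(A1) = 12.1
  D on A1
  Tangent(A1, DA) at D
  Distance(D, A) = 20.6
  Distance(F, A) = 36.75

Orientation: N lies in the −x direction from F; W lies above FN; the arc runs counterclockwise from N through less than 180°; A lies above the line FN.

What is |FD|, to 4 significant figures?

33.12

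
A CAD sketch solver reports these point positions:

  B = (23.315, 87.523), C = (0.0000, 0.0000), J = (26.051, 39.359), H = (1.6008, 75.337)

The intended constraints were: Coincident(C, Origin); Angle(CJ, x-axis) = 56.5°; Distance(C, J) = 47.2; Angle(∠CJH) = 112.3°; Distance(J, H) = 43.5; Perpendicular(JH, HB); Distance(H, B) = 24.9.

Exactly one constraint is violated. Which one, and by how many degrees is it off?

Perpendicular(JH, HB) — off by 4.90°.

C = (0.00, 0.00) ✓; CJ at 56.50° ✓; |CJ| = 47.20 ✓; ∠CJH = 112.3° ✓; |JH| = 43.50 ✓; ∠(JH, HB) = 94.90° ✗; |HB| = 24.90 ✓.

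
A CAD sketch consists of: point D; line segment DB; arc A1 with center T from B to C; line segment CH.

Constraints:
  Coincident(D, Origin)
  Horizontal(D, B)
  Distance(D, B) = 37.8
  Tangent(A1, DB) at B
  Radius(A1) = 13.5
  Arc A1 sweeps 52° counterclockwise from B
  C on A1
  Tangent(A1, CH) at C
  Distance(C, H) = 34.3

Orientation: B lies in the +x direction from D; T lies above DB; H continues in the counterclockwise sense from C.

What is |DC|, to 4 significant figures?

48.72

D is at the origin; DB is horizontal with |DB| = 37.8 and B on the +x side, so B = (37.80, 0.000). The tangent condition forces TB to be normal to DB, so T = B + (0, 13.5) = (37.80, 13.50). On A1, B sits at bearing -90° from T; a 52° counterclockwise sweep puts C at bearing -38°, so C = T + 13.5·(cos -38°, sin -38°) = (48.44, 5.189). Then |DC| = |C − D| = 48.72.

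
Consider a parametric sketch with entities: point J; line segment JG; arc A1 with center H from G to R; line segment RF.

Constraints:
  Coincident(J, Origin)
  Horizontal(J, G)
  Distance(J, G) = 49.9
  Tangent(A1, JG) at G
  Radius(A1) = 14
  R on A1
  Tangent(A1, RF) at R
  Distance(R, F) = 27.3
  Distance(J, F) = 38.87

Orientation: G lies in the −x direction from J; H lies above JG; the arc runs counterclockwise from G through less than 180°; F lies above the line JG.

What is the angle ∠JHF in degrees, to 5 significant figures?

48.278°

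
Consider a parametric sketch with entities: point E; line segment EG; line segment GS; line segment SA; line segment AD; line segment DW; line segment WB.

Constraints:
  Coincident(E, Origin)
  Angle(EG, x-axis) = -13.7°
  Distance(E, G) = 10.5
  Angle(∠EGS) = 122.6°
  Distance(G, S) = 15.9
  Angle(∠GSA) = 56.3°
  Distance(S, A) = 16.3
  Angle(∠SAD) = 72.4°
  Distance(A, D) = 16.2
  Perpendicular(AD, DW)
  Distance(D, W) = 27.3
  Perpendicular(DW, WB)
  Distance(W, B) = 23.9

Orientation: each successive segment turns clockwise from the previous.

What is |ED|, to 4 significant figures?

8.279

∠GSA = 56.3° gives SA at 165.2° from the x-axis; with |SA| = 16.3, A = (-0.4077, -13.37). ∠SAD = 72.4° gives AD at 57.60° from the x-axis; with |AD| = 16.2, D = (8.273, 0.3123). Then |ED| = |D − E| = 8.279.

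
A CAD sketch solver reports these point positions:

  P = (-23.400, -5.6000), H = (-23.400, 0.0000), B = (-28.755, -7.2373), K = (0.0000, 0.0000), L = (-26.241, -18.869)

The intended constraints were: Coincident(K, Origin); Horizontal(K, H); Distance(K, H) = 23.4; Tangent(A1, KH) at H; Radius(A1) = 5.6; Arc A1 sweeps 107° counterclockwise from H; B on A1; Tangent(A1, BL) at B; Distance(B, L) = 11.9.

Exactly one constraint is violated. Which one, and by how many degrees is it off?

Tangent(A1, BL) at B — off by 4.81°.

K = (0.00, 0.00) ✓; K.y = 0.00, H.y = 0.00 ✓; |KH| = 23.40 ✓; ∠(PH, HK) = 90.00° ✓; |PH| = 5.600 ✓; bearing(P→B) − bearing(P→H) = 107.0° ✓; |PB| = 5.600 ✓; ∠(PB, BL) = 94.81° ✗; |BL| = 11.90 ✓.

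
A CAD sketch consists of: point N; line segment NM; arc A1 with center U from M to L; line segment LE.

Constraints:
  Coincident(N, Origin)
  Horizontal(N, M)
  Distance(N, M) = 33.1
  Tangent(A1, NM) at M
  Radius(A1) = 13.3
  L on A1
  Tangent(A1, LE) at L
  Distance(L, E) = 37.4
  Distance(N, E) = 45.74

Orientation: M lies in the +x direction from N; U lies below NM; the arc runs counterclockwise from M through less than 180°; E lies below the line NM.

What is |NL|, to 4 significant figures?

22.43

N is at the origin; N and M share the same y with |NM| = 33.1 and M on the +x side, so M = (33.10, 0.000). A1 meets NM tangentially, so UM is at right angles to NM, so U = M + (0, -13.3) = (33.10, -13.30). Since UL ⟂ LE (tangency), |UE| = √(13.3² + 37.4²) = 39.69 regardless of where L sits on A1. So E lies on both circle(N, 45.74) and circle(U, 39.69); the below-NM intersection is E = (9.005, -44.84). L is the foot of the tangent from E: L = (20.44, -9.235).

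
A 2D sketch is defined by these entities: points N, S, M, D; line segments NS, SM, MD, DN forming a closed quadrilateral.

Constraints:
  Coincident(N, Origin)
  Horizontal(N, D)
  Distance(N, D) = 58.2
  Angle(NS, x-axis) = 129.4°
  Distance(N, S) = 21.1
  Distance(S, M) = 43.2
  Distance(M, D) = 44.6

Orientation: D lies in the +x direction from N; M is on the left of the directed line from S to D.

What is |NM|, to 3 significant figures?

41.7

Checks: |SM| = 43.20 ✓; |MD| = 44.60 ✓.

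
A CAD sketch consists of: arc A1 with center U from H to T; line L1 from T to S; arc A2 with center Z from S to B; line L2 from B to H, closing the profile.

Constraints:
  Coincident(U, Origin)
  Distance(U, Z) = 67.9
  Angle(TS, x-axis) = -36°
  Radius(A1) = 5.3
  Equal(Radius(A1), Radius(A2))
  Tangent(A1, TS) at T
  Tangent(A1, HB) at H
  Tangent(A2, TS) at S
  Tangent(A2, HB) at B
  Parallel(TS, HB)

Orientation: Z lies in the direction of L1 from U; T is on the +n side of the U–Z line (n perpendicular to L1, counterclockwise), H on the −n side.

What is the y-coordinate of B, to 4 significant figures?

-44.20

The slot axis is L1's direction at -36.0°, so u = (cos -36.0°, sin -36.0°) = (0.8090, -0.5878) and n = (−sin -36.0°, cos -36.0°) = (0.5878, 0.8090). U is at the origin and Z lies 67.9 along u from U, so Z = 67.9·u = (54.93, -39.91). Tangency of A1 to both parallel lines with radius 5.3 puts T and H at U ± 5.3·n: T = (3.115, 4.288), H = (-3.115, -4.288). Equal radii place S and B the same way about Z: S = Z + 5.3·n = (58.05, -35.62), B = Z − 5.3·n = (51.82, -44.20). So B.y = -44.20.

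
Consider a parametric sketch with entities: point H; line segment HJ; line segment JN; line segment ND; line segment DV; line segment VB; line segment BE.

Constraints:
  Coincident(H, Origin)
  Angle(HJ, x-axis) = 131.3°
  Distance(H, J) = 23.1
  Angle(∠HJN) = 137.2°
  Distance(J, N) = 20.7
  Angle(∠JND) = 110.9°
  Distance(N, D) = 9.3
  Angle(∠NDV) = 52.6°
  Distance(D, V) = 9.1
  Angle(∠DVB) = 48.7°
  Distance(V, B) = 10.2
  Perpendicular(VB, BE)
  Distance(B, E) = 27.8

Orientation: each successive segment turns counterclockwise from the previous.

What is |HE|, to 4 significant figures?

56.33

H is at the origin; HJ runs at 131.3° with length 23.1, so J = (-15.25, 17.35). ∠HJN = 137.2° gives JN at 174.1° from the x-axis; with |JN| = 20.7, N = (-35.84, 19.48). ∠JND = 110.9° gives ND at -116.8° from the x-axis; with |ND| = 9.3, D = (-40.03, 11.18). ∠NDV = 52.6° gives DV at 10.60° from the x-axis; with |DV| = 9.1, V = (-31.08, 12.85). ∠DVB = 48.7° gives VB at 141.9° from the x-axis; with |VB| = 10.2, B = (-39.11, 19.15). The perpendicularity gives BE at right angles to VB, so BE runs at -128.1°; with |BE| = 27.8, E = (-56.27, -2.728). Then |HE| = |E − H| = 56.33.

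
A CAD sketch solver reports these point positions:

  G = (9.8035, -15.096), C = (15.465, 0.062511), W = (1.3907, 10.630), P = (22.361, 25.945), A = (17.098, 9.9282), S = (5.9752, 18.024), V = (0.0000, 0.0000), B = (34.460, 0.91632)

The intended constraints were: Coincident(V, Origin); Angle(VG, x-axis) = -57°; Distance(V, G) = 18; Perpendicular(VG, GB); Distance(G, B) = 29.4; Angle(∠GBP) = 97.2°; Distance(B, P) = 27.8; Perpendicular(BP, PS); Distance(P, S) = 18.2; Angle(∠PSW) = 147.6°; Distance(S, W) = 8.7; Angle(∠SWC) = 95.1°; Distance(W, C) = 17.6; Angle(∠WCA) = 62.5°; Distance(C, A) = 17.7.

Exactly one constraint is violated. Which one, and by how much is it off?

Distance(C, A) = 17.7 — off by 7.70.

V = (0.00, 0.00) ✓; VG at -57.00° ✓; |VG| = 18.00 ✓; ∠(VG, GB) = 90.00° ✓; |GB| = 29.40 ✓; ∠GBP = 97.20° ✓; |BP| = 27.80 ✓; ∠(BP, PS) = 90.00° ✓; |PS| = 18.20 ✓; ∠PSW = 147.6° ✓; |SW| = 8.700 ✓; ∠SWC = 95.10° ✓; |WC| = 17.60 ✓; ∠WCA = 62.50° ✓; |CA| = 10.00 ✗.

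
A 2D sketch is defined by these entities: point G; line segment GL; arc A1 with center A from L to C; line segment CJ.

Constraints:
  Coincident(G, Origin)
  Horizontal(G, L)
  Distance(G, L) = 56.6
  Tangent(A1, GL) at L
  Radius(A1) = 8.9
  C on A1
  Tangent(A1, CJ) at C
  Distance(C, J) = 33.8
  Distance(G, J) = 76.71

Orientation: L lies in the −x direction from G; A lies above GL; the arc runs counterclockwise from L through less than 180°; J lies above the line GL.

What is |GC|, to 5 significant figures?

50.255

G is at the origin; G and L share the same y with |GL| = 56.6 and L on the −x side, so L = (-56.600, 0.0000). Since A1 is tangent to GL there, AL ⟂ GL, so A = L + (0, 8.9) = (-56.600, 8.9000). Since AC ⟂ CJ (tangency), |AJ| = √(8.9² + 33.8²) = 34.952 regardless of where C sits on A1. So J lies on both circle(G, 76.71) and circle(A, 34.952); the above-GL intersection is J = (-63.400, 43.184). C is the foot of the tangent from J: C = (-48.599, 12.797).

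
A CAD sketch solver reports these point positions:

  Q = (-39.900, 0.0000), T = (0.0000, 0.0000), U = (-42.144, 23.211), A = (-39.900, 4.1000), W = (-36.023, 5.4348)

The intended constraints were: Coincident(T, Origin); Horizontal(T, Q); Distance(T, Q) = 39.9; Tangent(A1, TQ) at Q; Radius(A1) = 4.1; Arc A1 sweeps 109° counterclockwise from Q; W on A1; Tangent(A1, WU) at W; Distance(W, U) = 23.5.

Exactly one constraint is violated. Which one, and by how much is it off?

Distance(W, U) = 23.5 — off by 4.70.

T = (0.00, 0.00) ✓; T.y = 0.00, Q.y = 0.00 ✓; |TQ| = 39.90 ✓; ∠(AQ, QT) = 90.00° ✓; |AQ| = 4.100 ✓; bearing(A→W) − bearing(A→Q) = 109.0° ✓; |AW| = 4.100 ✓; ∠(AW, WU) = 90.00° ✓; |WU| = 18.80 ✗.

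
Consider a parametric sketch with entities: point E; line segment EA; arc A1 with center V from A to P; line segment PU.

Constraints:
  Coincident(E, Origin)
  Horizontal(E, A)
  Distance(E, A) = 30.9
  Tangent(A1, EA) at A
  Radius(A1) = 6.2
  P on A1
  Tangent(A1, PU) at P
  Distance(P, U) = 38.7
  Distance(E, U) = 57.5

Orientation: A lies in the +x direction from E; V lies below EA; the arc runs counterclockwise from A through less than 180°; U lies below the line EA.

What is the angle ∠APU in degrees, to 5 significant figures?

126.96°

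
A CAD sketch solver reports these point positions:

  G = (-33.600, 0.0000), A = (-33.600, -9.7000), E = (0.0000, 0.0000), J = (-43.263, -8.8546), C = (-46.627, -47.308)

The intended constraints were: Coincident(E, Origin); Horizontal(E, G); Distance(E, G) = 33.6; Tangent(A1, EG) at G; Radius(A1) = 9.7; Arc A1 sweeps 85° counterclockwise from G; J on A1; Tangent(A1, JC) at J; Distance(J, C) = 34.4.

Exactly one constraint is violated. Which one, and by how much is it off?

Distance(J, C) = 34.4 — off by 4.20.

E = (0.00, 0.00) ✓; E.y = 0.00, G.y = 0.00 ✓; |EG| = 33.60 ✓; ∠(AG, GE) = 90.00° ✓; |AG| = 9.700 ✓; bearing(A→J) − bearing(A→G) = 85.00° ✓; |AJ| = 9.700 ✓; ∠(AJ, JC) = 90.00° ✓; |JC| = 38.60 ✗.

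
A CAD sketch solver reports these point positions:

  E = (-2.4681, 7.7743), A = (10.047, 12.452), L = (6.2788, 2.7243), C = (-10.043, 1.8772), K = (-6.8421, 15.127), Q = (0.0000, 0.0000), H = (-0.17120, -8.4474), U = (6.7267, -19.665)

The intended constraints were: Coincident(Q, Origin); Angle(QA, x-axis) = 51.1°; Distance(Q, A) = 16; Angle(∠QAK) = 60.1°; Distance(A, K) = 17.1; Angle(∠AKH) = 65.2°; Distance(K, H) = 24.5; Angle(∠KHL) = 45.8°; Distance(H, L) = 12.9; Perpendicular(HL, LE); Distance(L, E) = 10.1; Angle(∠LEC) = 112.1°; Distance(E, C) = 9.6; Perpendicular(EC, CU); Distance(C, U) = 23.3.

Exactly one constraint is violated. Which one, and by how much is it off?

Distance(C, U) = 23.3 — off by 4.00.

Q = (0.00, 0.00) ✓; QA at 51.10° ✓; |QA| = 16.00 ✓; ∠QAK = 60.10° ✓; |AK| = 17.10 ✓; ∠AKH = 65.20° ✓; |KH| = 24.50 ✓; ∠KHL = 45.80° ✓; |HL| = 12.90 ✓; ∠(HL, LE) = 90.00° ✓; |LE| = 10.10 ✓; ∠LEC = 112.1° ✓; |EC| = 9.600 ✓; ∠(EC, CU) = 90.00° ✓; |CU| = 27.30 ✗.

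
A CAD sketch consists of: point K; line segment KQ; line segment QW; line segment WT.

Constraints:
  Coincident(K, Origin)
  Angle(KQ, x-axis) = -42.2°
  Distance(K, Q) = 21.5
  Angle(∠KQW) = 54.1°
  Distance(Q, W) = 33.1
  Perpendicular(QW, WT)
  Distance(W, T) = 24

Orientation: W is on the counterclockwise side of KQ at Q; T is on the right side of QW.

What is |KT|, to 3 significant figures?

46.2

K is at the origin; KQ runs at -42.2° with length 21.5, so Q = 21.5·(cos -42.2°, sin -42.2°) = (15.9, -14.4). ∠KQW = 54.1°, so QW runs at -42.2° + (180° − 54.1°) = 83.7° from the x-axis; with |QW| = 33.1, W = Q + 33.1·(cos 83.7°, sin 83.7°) = (19.6, 18.5). The perpendicularity gives WT at right angles to QW; with |WT| = 24.0 on the right of QW, T = W + 24.0·(0.994, -0.110) = (43.4, 15.8). Then |KT| = |T − K| = 46.2.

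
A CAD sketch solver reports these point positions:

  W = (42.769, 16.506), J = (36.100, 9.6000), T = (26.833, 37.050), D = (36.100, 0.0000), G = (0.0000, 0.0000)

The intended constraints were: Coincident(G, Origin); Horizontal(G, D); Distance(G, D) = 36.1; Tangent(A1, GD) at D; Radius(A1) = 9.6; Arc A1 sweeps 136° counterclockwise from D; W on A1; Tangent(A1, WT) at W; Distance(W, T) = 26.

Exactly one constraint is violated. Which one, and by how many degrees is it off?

Tangent(A1, WT) at W — off by 8.20°.

G = (0.00, 0.00) ✓; G.y = 0.00, D.y = 0.00 ✓; |GD| = 36.10 ✓; ∠(JD, DG) = 90.00° ✓; |JD| = 9.600 ✓; bearing(J→W) − bearing(J→D) = 136.0° ✓; |JW| = 9.600 ✓; ∠(JW, WT) = 98.20° ✗; |WT| = 26.00 ✓.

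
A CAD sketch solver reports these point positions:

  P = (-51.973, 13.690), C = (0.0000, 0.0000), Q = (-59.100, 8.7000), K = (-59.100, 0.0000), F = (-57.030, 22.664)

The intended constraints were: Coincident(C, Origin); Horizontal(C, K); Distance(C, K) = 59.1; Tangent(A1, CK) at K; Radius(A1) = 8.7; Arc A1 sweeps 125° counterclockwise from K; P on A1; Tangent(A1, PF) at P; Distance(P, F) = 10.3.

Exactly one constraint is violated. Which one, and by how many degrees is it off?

Tangent(A1, PF) at P — off by 5.60°.

C = (0.00, 0.00) ✓; C.y = 0.00, K.y = 0.00 ✓; |CK| = 59.10 ✓; ∠(QK, KC) = 90.00° ✓; |QK| = 8.700 ✓; bearing(Q→P) − bearing(Q→K) = 125.0° ✓; |QP| = 8.700 ✓; ∠(QP, PF) = 95.60° ✗; |PF| = 10.30 ✓.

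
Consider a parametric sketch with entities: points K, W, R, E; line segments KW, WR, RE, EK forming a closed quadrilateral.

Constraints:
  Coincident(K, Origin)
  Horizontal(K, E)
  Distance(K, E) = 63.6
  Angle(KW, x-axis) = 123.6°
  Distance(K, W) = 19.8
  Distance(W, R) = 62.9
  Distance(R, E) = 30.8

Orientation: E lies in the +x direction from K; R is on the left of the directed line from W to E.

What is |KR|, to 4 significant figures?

58.09

Checks: |WR| = 62.90 ✓; |RE| = 30.80 ✓.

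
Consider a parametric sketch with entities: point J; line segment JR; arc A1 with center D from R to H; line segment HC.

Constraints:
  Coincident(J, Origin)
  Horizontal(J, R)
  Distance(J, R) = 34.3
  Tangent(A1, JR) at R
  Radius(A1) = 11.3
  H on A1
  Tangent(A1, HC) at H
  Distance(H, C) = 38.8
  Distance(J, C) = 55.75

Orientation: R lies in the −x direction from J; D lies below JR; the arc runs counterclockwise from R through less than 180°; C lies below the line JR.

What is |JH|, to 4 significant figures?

47.20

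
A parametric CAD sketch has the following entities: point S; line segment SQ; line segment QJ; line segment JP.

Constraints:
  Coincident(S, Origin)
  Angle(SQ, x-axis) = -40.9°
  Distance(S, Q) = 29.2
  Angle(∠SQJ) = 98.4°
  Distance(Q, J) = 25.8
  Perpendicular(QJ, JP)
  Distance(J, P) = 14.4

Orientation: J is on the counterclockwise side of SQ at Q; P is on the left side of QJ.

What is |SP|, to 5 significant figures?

33.374

∠SQJ = 98.4°, so QJ runs at -40.9° + (180° − 98.4°) = 40.700° from the x-axis; with |QJ| = 25.8, J = Q + 25.8·(cos 40.700°, sin 40.700°) = (41.631, -2.2943). QJ is perpendicular to JP; with |JP| = 14.4 on the left of QJ, P = J + 14.4·(-0.65210, 0.75813) = (32.241, 8.6228). Then |SP| = |P − S| = 33.374.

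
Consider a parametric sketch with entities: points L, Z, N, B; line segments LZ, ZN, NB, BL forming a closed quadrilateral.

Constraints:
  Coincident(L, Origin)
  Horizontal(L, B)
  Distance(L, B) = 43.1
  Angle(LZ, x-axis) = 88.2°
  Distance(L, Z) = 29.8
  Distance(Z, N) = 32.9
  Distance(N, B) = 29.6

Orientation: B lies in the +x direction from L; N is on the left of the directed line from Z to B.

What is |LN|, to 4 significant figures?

43.95

L is at the origin; L and B share the same y with |LB| = 43.1 and B in +x, so B = (43.1, 0). LZ runs at 88.2° with |LZ| = 29.8, so Z = (0.9360, 29.79). N is determined by |ZN| = 32.9 and |NB| = 29.6 together: it lies at the intersection of circle(Z, 32.9) and circle(B, 29.6). With |ZB| = 51.62, the foot of the radical line on ZB is 27.81 from Z and the perpendicular offset is √(32.9² − 27.81²) = 17.58. Taking the left-of-ZB solution: N = (33.79, 28.10).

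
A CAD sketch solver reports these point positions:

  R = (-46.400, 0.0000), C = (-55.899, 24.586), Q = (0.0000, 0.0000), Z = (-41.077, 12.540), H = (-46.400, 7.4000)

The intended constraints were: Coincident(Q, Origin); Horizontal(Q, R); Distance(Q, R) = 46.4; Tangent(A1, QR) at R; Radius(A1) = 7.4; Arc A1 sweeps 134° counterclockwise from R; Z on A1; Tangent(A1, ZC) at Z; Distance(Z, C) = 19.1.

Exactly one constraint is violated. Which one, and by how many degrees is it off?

Tangent(A1, ZC) at Z — off by 6.90°.

Q = (0.00, 0.00) ✓; Q.y = 0.00, R.y = 0.00 ✓; |QR| = 46.40 ✓; ∠(HR, RQ) = 90.00° ✓; |HR| = 7.400 ✓; bearing(H→Z) − bearing(H→R) = 134.0° ✓; |HZ| = 7.400 ✓; ∠(HZ, ZC) = 83.10° ✗; |ZC| = 19.10 ✓.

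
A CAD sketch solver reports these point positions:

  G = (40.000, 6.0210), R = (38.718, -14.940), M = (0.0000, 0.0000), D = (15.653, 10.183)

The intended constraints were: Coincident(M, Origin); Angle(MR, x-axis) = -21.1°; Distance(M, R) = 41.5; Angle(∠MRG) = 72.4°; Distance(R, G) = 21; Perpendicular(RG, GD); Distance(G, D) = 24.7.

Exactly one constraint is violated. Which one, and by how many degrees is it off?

Perpendicular(RG, GD) — off by 6.20°.

M = (0.00, 0.00) ✓; MR at -21.10° ✓; |MR| = 41.50 ✓; ∠MRG = 72.40° ✓; |RG| = 21.00 ✓; ∠(RG, GD) = 83.80° ✗; |GD| = 24.70 ✓.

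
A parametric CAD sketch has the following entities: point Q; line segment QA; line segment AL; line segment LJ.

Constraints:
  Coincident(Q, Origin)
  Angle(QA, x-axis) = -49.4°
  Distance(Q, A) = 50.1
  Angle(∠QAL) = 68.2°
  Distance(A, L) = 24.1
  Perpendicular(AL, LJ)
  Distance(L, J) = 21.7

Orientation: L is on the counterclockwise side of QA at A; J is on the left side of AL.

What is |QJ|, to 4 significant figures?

25.42

Q is at the origin; QA runs at -49.4° with length 50.1, so A = 50.1·(cos -49.4°, sin -49.4°) = (32.60, -38.04). ∠QAL = 68.2°, so AL runs at -49.4° + (180° − 68.2°) = 62.40° from the x-axis; with |AL| = 24.1, L = A + 24.1·(cos 62.40°, sin 62.40°) = (43.77, -16.68). AL is perpendicular to LJ; with |LJ| = 21.7 on the left of AL, J = L + 21.7·(-0.8862, 0.4633) = (24.54, -6.628). Then |QJ| = |J − Q| = 25.42.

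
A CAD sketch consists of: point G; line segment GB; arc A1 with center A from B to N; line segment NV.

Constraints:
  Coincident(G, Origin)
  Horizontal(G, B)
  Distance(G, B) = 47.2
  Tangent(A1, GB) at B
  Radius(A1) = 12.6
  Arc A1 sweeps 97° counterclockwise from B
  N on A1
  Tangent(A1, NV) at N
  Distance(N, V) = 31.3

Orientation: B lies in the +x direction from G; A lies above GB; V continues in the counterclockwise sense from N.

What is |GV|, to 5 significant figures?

71.883

On A1, B sits at bearing -90° from A; a 97° counterclockwise sweep puts N at bearing 7°, so N = A + 12.6·(cos 7°, sin 7°) = (59.706, 14.136). Since A1 is tangent to NV there, AN ⟂ NV, so NV runs along (−sin 7°, cos 7°); with |NV| = 31.3, V = (55.892, 45.202). Then |GV| = |V − G| = 71.883.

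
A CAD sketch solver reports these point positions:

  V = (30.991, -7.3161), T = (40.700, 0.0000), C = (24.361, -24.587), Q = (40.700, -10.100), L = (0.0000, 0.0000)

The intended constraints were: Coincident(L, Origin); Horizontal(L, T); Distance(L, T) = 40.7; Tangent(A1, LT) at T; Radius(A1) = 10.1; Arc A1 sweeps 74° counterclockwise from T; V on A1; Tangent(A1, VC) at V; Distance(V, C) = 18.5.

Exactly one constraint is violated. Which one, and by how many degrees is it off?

Tangent(A1, VC) at V — off by 5.00°.

L = (0.00, 0.00) ✓; L.y = 0.00, T.y = 0.00 ✓; |LT| = 40.70 ✓; ∠(QT, TL) = 90.00° ✓; |QT| = 10.10 ✓; bearing(Q→V) − bearing(Q→T) = 74.00° ✓; |QV| = 10.10 ✓; ∠(QV, VC) = 95.00° ✗; |VC| = 18.50 ✓.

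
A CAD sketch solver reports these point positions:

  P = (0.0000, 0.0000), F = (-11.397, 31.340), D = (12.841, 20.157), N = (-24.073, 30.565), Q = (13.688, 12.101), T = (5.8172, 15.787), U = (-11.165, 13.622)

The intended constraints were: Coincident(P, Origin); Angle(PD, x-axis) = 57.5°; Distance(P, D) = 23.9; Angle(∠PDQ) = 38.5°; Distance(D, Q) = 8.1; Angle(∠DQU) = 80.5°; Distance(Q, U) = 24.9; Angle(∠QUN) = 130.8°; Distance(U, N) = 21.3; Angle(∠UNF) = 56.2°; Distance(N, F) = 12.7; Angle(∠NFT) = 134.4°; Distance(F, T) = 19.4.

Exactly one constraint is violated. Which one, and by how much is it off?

Distance(F, T) = 19.4 — off by 3.80.

P = (0.00, 0.00) ✓; PD at 57.50° ✓; |PD| = 23.90 ✓; ∠PDQ = 38.50° ✓; |DQ| = 8.100 ✓; ∠DQU = 80.50° ✓; |QU| = 24.90 ✓; ∠QUN = 130.8° ✓; |UN| = 21.30 ✓; ∠UNF = 56.20° ✓; |NF| = 12.70 ✓; ∠NFT = 134.4° ✓; |FT| = 23.20 ✗.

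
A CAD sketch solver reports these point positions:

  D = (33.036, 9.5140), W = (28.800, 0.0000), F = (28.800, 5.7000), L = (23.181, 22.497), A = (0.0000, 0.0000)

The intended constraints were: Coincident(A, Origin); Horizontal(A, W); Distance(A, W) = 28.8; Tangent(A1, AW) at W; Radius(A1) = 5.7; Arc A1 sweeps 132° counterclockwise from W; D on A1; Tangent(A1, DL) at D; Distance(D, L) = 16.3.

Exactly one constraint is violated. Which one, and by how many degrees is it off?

Tangent(A1, DL) at D — off by 4.80°.

A = (0.00, 0.00) ✓; A.y = 0.00, W.y = 0.00 ✓; |AW| = 28.80 ✓; ∠(FW, WA) = 90.00° ✓; |FW| = 5.700 ✓; bearing(F→D) − bearing(F→W) = 132.0° ✓; |FD| = 5.700 ✓; ∠(FD, DL) = 94.80° ✗; |DL| = 16.30 ✓.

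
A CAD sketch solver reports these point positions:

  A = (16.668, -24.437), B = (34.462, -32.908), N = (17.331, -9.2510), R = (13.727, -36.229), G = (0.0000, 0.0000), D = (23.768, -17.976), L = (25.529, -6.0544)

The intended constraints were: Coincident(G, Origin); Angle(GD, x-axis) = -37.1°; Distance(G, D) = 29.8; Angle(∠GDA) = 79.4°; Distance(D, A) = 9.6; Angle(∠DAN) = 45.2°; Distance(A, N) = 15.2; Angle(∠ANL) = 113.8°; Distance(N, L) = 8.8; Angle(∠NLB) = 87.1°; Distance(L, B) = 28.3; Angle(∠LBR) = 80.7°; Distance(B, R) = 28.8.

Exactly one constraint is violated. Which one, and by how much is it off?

Distance(B, R) = 28.8 — off by 7.80.

G = (0.00, 0.00) ✓; GD at -37.10° ✓; |GD| = 29.80 ✓; ∠GDA = 79.40° ✓; |DA| = 9.600 ✓; ∠DAN = 45.20° ✓; |AN| = 15.20 ✓; ∠ANL = 113.8° ✓; |NL| = 8.799 ✓; ∠NLB = 87.10° ✓; |LB| = 28.30 ✓; ∠LBR = 80.70° ✓; |BR| = 21.00 ✗.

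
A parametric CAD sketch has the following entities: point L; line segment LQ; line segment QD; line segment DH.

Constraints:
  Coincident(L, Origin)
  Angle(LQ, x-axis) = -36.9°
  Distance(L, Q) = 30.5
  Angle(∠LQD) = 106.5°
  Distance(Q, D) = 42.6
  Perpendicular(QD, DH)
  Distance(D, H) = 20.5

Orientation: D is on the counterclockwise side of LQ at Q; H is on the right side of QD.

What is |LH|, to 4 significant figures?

71.43

L is at the origin; LQ runs at -36.9° with length 30.5, so Q = 30.5·(cos -36.9°, sin -36.9°) = (24.39, -18.31). ∠LQD = 106.5°, so QD runs at -36.9° + (180° − 106.5°) = 36.60° from the x-axis; with |QD| = 42.6, D = Q + 42.6·(cos 36.60°, sin 36.60°) = (58.59, 7.086). QD is perpendicular to DH; with |DH| = 20.5 on the right of QD, H = D + 20.5·(0.5962, -0.8028) = (70.81, -9.371). Then |LH| = |H − L| = 71.43.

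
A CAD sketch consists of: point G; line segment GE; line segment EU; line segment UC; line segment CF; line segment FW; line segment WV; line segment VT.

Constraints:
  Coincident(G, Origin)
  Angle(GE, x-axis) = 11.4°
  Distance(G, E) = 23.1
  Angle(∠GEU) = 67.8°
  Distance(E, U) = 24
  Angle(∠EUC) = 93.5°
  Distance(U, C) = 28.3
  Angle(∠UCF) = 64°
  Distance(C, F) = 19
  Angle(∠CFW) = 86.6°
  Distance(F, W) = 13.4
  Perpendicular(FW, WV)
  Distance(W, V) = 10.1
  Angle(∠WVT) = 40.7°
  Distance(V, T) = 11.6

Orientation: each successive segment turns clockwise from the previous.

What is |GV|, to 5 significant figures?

16.486

G is at the origin; GE runs at 11.4° with length 23.1, so E = (22.644, 4.5659). ∠GEU = 67.8° gives EU at -100.80° from the x-axis; with |EU| = 24.0, U = (18.147, -19.009). ∠EUC = 93.5° gives UC at 172.70° from the x-axis; with |UC| = 28.3, C = (-9.9235, -15.413). ∠UCF = 64.0° gives CF at 56.700° from the x-axis; with |CF| = 19.0, F = (0.50793, 0.46726). ∠CFW = 86.6° gives FW at -36.700° from the x-axis; with |FW| = 13.4, W = (11.252, -7.5409). The perpendicularity gives WV at right angles to FW, so WV runs at -126.70°; with |WV| = 10.1, V = (5.2157, -15.639). Then |GV| = |V − G| = 16.486.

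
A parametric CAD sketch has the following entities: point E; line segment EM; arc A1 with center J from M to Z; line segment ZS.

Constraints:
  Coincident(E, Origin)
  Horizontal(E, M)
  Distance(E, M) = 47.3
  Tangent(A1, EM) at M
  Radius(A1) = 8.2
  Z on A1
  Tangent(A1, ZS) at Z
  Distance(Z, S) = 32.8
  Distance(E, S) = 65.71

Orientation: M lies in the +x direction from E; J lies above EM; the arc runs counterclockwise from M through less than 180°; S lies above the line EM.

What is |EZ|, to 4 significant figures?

56.20

Checks: |JZ| = 8.200 ✓; ∠(JZ, ZS) = 90.00° ✓; |ZS| = 32.80 ✓; |ES| = 65.71 ✓.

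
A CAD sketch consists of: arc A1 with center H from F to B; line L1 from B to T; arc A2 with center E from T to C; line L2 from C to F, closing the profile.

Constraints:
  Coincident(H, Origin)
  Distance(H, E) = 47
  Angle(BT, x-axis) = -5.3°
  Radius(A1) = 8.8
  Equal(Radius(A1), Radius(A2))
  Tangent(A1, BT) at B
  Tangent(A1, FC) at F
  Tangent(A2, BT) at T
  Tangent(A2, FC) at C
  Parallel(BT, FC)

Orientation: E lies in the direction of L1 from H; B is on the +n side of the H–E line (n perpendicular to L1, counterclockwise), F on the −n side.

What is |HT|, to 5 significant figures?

47.817

Tangency of A1 to both parallel lines with radius 8.8 puts B and F at H ± 8.8·n: B = (0.81286, 8.7624), F = (-0.81286, -8.7624). Equal radii place T and C the same way about E: T = E + 8.8·n = (47.612, 4.4210), C = E − 8.8·n = (45.986, -13.104). Then |HT| = |T − H| = 47.817.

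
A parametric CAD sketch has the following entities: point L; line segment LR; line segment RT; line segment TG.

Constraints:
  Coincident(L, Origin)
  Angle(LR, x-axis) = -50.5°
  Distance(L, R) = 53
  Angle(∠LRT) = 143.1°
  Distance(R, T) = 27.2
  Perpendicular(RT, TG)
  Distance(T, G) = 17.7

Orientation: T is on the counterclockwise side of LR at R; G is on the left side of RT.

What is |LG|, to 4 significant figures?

71.00

L is at the origin; LR runs at -50.5° with length 53.0, so R = 53.0·(cos -50.5°, sin -50.5°) = (33.71, -40.90). ∠LRT = 143.1°, so RT runs at -50.5° + (180° − 143.1°) = -13.60° from the x-axis; with |RT| = 27.2, T = R + 27.2·(cos -13.60°, sin -13.60°) = (60.15, -47.29). The perpendicularity gives TG at right angles to RT; with |TG| = 17.7 on the left of RT, G = T + 17.7·(0.2351, 0.9720) = (64.31, -30.09). Then |LG| = |G − L| = 71.00.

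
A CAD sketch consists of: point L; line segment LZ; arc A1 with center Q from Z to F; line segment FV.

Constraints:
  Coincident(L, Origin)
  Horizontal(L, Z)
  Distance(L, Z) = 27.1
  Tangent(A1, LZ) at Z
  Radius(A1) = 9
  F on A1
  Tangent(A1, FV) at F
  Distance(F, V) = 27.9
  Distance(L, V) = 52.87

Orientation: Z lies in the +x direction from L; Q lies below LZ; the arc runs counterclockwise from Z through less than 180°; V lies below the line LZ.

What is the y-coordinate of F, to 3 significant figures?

-15.0

L is at the origin; L and Z share the same y with |LZ| = 27.1 and Z on the +x side, so Z = (27.1, 0.00). Tangency of A1 to LZ means the radius QZ is perpendicular to LZ, so Q = Z + (0, -9) = (27.1, -9.00). Since QF ⟂ FV (tangency), |QV| = √(9.0² + 27.9²) = 29.3 regardless of where F sits on A1. So V lies on both circle(L, 52.87) and circle(Q, 29.3); the below-LZ intersection is V = (38.9, -35.9). F is the foot of the tangent from V: F = (20.4, -15.0).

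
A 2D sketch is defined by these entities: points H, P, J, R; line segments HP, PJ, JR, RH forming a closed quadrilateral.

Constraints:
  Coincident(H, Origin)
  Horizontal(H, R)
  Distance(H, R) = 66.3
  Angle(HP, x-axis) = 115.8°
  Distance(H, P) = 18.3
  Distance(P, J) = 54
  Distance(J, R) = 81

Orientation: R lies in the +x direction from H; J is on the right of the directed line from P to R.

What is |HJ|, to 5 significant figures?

37.872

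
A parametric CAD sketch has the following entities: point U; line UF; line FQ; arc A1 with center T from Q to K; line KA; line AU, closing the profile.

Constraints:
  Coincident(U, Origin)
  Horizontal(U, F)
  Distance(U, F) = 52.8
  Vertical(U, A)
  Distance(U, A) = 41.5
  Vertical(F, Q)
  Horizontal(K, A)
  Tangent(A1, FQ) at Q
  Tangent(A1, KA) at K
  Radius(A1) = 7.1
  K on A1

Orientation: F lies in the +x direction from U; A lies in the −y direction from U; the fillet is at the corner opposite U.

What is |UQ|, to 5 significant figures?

63.017

U is at the origin; U and F share the same y with |UF| = 52.8 and F on the +x side, so F = (52.800, 0.0000). UA is vertical with |UA| = 41.5 and A on the −y side, so A = (0.0000, -41.500). The virtual corner opposite U is at (52.800, -41.500). Tangency of A1 to FQ means the radius TQ is perpendicular to FQ and the tangent condition forces TK to be normal to KA, with radius 7.1, so the center T sits 7.1 in from both sides at T = (45.700, -34.400). That places the tangent points at Q = (52.800, -34.400) on FQ and K = (45.700, -41.500) on KA. Then |UQ| = |Q − U| = 63.017.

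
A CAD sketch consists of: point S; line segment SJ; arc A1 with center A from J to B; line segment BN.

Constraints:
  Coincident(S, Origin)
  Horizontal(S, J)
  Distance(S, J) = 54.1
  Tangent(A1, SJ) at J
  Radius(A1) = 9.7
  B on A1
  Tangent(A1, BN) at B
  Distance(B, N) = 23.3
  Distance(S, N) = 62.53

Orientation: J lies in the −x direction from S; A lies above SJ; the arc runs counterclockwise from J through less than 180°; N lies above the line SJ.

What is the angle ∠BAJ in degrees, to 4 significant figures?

107.7°

S is at the origin; SJ is horizontal with |SJ| = 54.1 and J on the −x side, so J = (-54.10, 0.000). A1 meets SJ tangentially, so AJ is at right angles to SJ, so A = J + (0, 9.7) = (-54.10, 9.700). Since AB ⟂ BN (tangency), |AN| = √(9.7² + 23.3²) = 25.24 regardless of where B sits on A1. So N lies on both circle(S, 62.53) and circle(A, 25.24); the above-SJ intersection is N = (-51.92, 34.84). B is the foot of the tangent from N: B = (-44.86, 12.64).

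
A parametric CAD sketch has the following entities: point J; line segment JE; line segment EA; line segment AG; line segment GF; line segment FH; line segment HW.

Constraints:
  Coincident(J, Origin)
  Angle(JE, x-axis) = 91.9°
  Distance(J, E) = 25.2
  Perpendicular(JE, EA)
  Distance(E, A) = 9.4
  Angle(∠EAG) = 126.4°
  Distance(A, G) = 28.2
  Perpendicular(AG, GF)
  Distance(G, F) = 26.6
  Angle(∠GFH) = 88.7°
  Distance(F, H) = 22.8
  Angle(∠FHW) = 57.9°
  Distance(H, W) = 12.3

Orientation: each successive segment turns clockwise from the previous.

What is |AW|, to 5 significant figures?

19.959

J is at the origin; JE runs at 91.9° with length 25.2, so E = (-0.83551, 25.186). The perpendicularity gives EA at right angles to JE, so EA runs at 1.9000°; with |EA| = 9.4, A = (8.5593, 25.498). ∠EAG = 126.4° gives AG at -51.700° from the x-axis; with |AG| = 28.2, G = (26.037, 3.3671). AG ⟂ GF, so GF runs at -141.70°; with |GF| = 26.6, F = (5.1620, -13.119). ∠GFH = 88.7° gives FH at 127.00° from the x-axis; with |FH| = 22.8, H = (-8.5593, 5.0899). ∠FHW = 57.9° gives HW at 4.9000° from the x-axis; with |HW| = 12.3, W = (3.6957, 6.1405). Then |AW| = |W − A| = 19.959.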